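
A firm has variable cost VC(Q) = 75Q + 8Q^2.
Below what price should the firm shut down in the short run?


AVC(Q) = VC(Q)/Q = 75 + 8Q
AVC is increasing in Q, so minimum AVC is at Q -> 0+.
Min AVC = 75
The firm should shut down if P < 75.

75


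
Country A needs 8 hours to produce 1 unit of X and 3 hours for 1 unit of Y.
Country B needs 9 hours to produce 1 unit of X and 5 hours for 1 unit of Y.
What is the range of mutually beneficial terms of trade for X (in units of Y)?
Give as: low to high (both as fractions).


Opportunity cost of X for Country A = hours_X / hours_Y = 8/3 = 8/3 units of Y
Opportunity cost of X for Country B = hours_X / hours_Y = 9/5 = 9/5 units of Y
Terms of trade must be between the two opportunity costs.
Range: 9/5 to 8/3

9/5 to 8/3


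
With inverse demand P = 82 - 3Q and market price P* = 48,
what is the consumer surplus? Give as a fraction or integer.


Maximum willingness to pay (at Q=0): P_max = 82
Quantity demanded at P* = 48:
Q* = (82 - 48)/3 = 34/3
CS = (1/2) * Q* * (P_max - P*)
CS = (1/2) * 34/3 * (82 - 48)
CS = (1/2) * 34/3 * 34 = 578/3

578/3


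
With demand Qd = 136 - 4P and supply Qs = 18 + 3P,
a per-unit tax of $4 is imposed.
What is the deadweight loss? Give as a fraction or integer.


Pre-tax equilibrium quantity: Q* = 480/7
Post-tax equilibrium quantity: Q_tax = 432/7
Reduction in quantity: Q* - Q_tax = 48/7
DWL = (1/2) * tax * (Q* - Q_tax)
DWL = (1/2) * 4 * 48/7 = 96/7

96/7


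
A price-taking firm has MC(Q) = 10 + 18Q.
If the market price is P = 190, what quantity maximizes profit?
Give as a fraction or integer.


In perfect competition, profit is maximized where P = MC.
190 = 10 + 18Q
180 = 18Q
Q* = 180/18 = 10

10


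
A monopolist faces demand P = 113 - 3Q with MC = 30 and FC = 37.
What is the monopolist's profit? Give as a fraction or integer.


MR = MC: 113 - 6Q = 30
Q* = 83/6
P* = 113 - 3*83/6 = 143/2
Profit = (P* - MC)*Q* - FC
= (143/2 - 30)*83/6 - 37
= 83/2*83/6 - 37
= 6889/12 - 37 = 6445/12

6445/12


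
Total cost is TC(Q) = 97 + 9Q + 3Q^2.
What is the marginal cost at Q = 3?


MC = dTC/dQ = 9 + 2*3*Q
At Q = 3:
MC = 9 + 6*3
MC = 9 + 18 = 27

27


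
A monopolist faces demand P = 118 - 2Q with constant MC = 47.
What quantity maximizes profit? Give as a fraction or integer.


TR = P*Q = (118 - 2Q)Q = 118Q - 2Q^2
MR = dTR/dQ = 118 - 4Q
Set MR = MC:
118 - 4Q = 47
71 = 4Q
Q* = 71/4 = 71/4

71/4


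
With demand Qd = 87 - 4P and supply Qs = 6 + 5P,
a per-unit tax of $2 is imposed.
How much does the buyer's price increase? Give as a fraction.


With a per-unit tax, the buyer's price increase depends on relative slopes.
Supply slope: d = 5, Demand slope: b = 4
Buyer's price increase = d * tax / (b + d)
= 5 * 2 / (4 + 5)
= 10 / 9 = 10/9

10/9


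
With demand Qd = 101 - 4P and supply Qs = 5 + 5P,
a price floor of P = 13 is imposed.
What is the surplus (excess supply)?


At P = 13:
Qd = 101 - 4*13 = 49
Qs = 5 + 5*13 = 70
Surplus = Qs - Qd = 70 - 49 = 21

21


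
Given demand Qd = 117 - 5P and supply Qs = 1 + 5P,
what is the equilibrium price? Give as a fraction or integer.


At equilibrium, Qd = Qs.
117 - 5P = 1 + 5P
117 - 1 = 5P + 5P
116 = 10P
P* = 116/10 = 58/5

58/5


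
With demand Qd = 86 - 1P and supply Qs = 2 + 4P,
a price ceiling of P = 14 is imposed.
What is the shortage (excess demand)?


At P = 14:
Qd = 86 - 1*14 = 72
Qs = 2 + 4*14 = 58
Shortage = Qd - Qs = 72 - 58 = 14

14


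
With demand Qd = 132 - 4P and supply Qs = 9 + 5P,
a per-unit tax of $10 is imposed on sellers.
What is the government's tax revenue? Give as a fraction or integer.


With tax on sellers, new supply: Qs' = 9 + 5(P - 10)
= 5P - 41
New equilibrium quantity:
Q_new = 496/9
Tax revenue = tax * Q_new = 10 * 496/9 = 4960/9

4960/9


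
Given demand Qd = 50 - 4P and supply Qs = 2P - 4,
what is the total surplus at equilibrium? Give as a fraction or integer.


Find equilibrium: 50 - 4P = 2P - 4
50 + 4 = 6P
P* = 54/6 = 9
Q* = 2*9 - 4 = 14
Inverse demand: P = 25/2 - Q/4, so P_max = 25/2
Inverse supply: P = 2 + Q/2, so P_min = 2
CS = (1/2) * 14 * (25/2 - 9) = 49/2
PS = (1/2) * 14 * (9 - 2) = 49
TS = CS + PS = 49/2 + 49 = 147/2

147/2


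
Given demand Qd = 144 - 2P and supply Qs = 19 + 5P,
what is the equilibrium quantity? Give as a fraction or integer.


First find equilibrium price:
144 - 2P = 19 + 5P
P* = 125/7 = 125/7
Then substitute into demand:
Q* = 144 - 2 * 125/7 = 758/7

758/7


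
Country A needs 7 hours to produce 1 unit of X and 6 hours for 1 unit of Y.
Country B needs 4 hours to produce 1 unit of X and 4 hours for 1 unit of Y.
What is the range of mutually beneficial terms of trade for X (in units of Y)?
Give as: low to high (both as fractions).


Opportunity cost of X for Country A = hours_X / hours_Y = 7/6 = 7/6 units of Y
Opportunity cost of X for Country B = hours_X / hours_Y = 4/4 = 1 units of Y
Terms of trade must be between the two opportunity costs.
Range: 1 to 7/6

1 to 7/6


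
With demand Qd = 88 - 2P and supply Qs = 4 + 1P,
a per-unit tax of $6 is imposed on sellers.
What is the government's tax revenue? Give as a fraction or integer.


With tax on sellers, new supply: Qs' = 4 + 1(P - 6)
= 1P - 2
New equilibrium quantity:
Q_new = 28
Tax revenue = tax * Q_new = 6 * 28 = 168

168


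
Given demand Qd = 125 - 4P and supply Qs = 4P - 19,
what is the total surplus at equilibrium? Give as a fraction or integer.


Find equilibrium: 125 - 4P = 4P - 19
125 + 19 = 8P
P* = 144/8 = 18
Q* = 4*18 - 19 = 53
Inverse demand: P = 125/4 - Q/4, so P_max = 125/4
Inverse supply: P = 19/4 + Q/4, so P_min = 19/4
CS = (1/2) * 53 * (125/4 - 18) = 2809/8
PS = (1/2) * 53 * (18 - 19/4) = 2809/8
TS = CS + PS = 2809/8 + 2809/8 = 2809/4

2809/4


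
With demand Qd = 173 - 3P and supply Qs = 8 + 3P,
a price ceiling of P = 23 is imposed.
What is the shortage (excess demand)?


At P = 23:
Qd = 173 - 3*23 = 104
Qs = 8 + 3*23 = 77
Shortage = Qd - Qs = 104 - 77 = 27

27


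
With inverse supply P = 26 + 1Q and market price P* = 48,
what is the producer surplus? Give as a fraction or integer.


Minimum supply price (at Q=0): P_min = 26
Quantity supplied at P* = 48:
Q* = (48 - 26)/1 = 22
PS = (1/2) * Q* * (P* - P_min)
PS = (1/2) * 22 * (48 - 26)
PS = (1/2) * 22 * 22 = 242

242


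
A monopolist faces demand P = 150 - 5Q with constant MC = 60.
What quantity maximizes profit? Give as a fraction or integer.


TR = P*Q = (150 - 5Q)Q = 150Q - 5Q^2
MR = dTR/dQ = 150 - 10Q
Set MR = MC:
150 - 10Q = 60
90 = 10Q
Q* = 90/10 = 9

9


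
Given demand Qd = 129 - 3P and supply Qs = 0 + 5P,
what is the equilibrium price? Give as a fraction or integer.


At equilibrium, Qd = Qs.
129 - 3P = 0 + 5P
129 - 0 = 3P + 5P
129 = 8P
P* = 129/8 = 129/8

129/8


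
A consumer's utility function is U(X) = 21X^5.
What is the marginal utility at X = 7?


MU = dU/dX = 21*5*X^(5-1)
MU = 105*X^4
At X = 7:
MU = 105 * 7^4
MU = 105 * 2401 = 252105

252105


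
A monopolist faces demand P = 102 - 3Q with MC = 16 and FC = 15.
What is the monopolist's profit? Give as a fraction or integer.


MR = MC: 102 - 6Q = 16
Q* = 43/3
P* = 102 - 3*43/3 = 59
Profit = (P* - MC)*Q* - FC
= (59 - 16)*43/3 - 15
= 43*43/3 - 15
= 1849/3 - 15 = 1804/3

1804/3


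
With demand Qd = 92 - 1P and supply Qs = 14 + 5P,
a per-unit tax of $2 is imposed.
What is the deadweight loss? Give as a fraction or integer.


Pre-tax equilibrium quantity: Q* = 79
Post-tax equilibrium quantity: Q_tax = 232/3
Reduction in quantity: Q* - Q_tax = 5/3
DWL = (1/2) * tax * (Q* - Q_tax)
DWL = (1/2) * 2 * 5/3 = 5/3

5/3


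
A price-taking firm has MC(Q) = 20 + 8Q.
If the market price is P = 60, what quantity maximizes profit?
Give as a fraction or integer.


In perfect competition, profit is maximized where P = MC.
60 = 20 + 8Q
40 = 8Q
Q* = 40/8 = 5

5


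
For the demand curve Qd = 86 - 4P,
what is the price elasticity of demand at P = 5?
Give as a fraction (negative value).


dQ/dP = -4
At P = 5: Q = 86 - 4*5 = 66
E = (dQ/dP)(P/Q) = (-4)(5/66) = -10/33

-10/33


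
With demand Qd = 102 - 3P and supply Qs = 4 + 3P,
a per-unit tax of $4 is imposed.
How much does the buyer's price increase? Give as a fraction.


With a per-unit tax, the buyer's price increase depends on relative slopes.
Supply slope: d = 3, Demand slope: b = 3
Buyer's price increase = d * tax / (b + d)
= 3 * 4 / (3 + 3)
= 12 / 6 = 2

2


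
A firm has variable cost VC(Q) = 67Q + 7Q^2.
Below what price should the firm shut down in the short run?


AVC(Q) = VC(Q)/Q = 67 + 7Q
AVC is increasing in Q, so minimum AVC is at Q -> 0+.
Min AVC = 67
The firm should shut down if P < 67.

67


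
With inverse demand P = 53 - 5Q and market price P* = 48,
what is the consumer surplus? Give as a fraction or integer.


Maximum willingness to pay (at Q=0): P_max = 53
Quantity demanded at P* = 48:
Q* = (53 - 48)/5 = 1
CS = (1/2) * Q* * (P_max - P*)
CS = (1/2) * 1 * (53 - 48)
CS = (1/2) * 1 * 5 = 5/2

5/2


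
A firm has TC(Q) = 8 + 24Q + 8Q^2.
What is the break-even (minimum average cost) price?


AC(Q) = 8/Q + 24 + 8Q
To minimize: dAC/dQ = -8/Q^2 + 8 = 0
Q^2 = 8/8 = 1
Q* = 1
Min AC = 8/1 + 24 + 8*1
Min AC = 8 + 24 + 8 = 40

40


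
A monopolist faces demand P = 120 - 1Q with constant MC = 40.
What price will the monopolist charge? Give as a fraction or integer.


MR = 120 - 2Q
Set MR = MC: 120 - 2Q = 40
Q* = 40
Substitute into demand:
P* = 120 - 1*40 = 80

80


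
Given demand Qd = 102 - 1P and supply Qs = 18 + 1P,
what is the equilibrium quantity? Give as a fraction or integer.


First find equilibrium price:
102 - 1P = 18 + 1P
P* = 84/2 = 42
Then substitute into demand:
Q* = 102 - 1 * 42 = 60

60


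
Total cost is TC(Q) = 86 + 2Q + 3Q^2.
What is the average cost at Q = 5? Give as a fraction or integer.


TC(5) = 86 + 2*5 + 3*5^2
TC(5) = 86 + 10 + 75 = 171
AC = TC/Q = 171/5 = 171/5

171/5


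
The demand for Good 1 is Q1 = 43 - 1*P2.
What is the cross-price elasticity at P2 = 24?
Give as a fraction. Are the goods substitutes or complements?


dQ1/dP2 = -1
At P2 = 24: Q1 = 43 - 1*24 = 19
Exy = (dQ1/dP2)(P2/Q1) = -1 * 24 / 19 = -24/19
Since Exy < 0, the goods are complements.

-24/19 (complements)


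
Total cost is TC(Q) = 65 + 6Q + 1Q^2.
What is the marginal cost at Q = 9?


MC = dTC/dQ = 6 + 2*1*Q
At Q = 9:
MC = 6 + 2*9
MC = 6 + 18 = 24

24


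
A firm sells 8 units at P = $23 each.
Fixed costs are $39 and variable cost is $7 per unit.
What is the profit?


Total Revenue = P * Q = 23 * 8 = $184
Total Cost = FC + VC*Q = 39 + 7*8 = $95
Profit = TR - TC = 184 - 95 = $89

$89


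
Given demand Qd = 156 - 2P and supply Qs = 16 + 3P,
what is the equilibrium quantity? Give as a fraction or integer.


First find equilibrium price:
156 - 2P = 16 + 3P
P* = 140/5 = 28
Then substitute into demand:
Q* = 156 - 2 * 28 = 100

100


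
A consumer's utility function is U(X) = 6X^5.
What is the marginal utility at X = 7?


MU = dU/dX = 6*5*X^(5-1)
MU = 30*X^4
At X = 7:
MU = 30 * 7^4
MU = 30 * 2401 = 72030

72030


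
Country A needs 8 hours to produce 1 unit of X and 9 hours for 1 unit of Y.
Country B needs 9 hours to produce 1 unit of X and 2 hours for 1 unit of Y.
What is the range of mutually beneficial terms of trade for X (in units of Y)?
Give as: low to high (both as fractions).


Opportunity cost of X for Country A = hours_X / hours_Y = 8/9 = 8/9 units of Y
Opportunity cost of X for Country B = hours_X / hours_Y = 9/2 = 9/2 units of Y
Terms of trade must be between the two opportunity costs.
Range: 8/9 to 9/2

8/9 to 9/2


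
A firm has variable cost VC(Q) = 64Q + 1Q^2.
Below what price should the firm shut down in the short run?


AVC(Q) = VC(Q)/Q = 64 + 1Q
AVC is increasing in Q, so minimum AVC is at Q -> 0+.
Min AVC = 64
The firm should shut down if P < 64.

64


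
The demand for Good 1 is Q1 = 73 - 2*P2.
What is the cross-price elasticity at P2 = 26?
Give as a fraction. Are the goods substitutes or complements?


dQ1/dP2 = -2
At P2 = 26: Q1 = 73 - 2*26 = 21
Exy = (dQ1/dP2)(P2/Q1) = -2 * 26 / 21 = -52/21
Since Exy < 0, the goods are complements.

-52/21 (complements)


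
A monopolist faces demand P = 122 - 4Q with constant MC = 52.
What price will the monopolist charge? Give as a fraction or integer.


MR = 122 - 8Q
Set MR = MC: 122 - 8Q = 52
Q* = 35/4
Substitute into demand:
P* = 122 - 4*35/4 = 87

87


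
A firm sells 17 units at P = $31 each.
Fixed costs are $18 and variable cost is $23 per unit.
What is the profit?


Total Revenue = P * Q = 31 * 17 = $527
Total Cost = FC + VC*Q = 18 + 23*17 = $409
Profit = TR - TC = 527 - 409 = $118

$118


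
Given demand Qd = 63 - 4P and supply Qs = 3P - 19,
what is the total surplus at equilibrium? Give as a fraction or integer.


Find equilibrium: 63 - 4P = 3P - 19
63 + 19 = 7P
P* = 82/7 = 82/7
Q* = 3*82/7 - 19 = 113/7
Inverse demand: P = 63/4 - Q/4, so P_max = 63/4
Inverse supply: P = 19/3 + Q/3, so P_min = 19/3
CS = (1/2) * 113/7 * (63/4 - 82/7) = 12769/392
PS = (1/2) * 113/7 * (82/7 - 19/3) = 12769/294
TS = CS + PS = 12769/392 + 12769/294 = 12769/168

12769/168


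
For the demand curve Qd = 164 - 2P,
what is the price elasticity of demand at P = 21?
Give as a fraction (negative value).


dQ/dP = -2
At P = 21: Q = 164 - 2*21 = 122
E = (dQ/dP)(P/Q) = (-2)(21/122) = -21/61

-21/61


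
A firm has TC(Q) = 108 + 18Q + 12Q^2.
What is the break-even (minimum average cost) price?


AC(Q) = 108/Q + 18 + 12Q
To minimize: dAC/dQ = -108/Q^2 + 12 = 0
Q^2 = 108/12 = 9
Q* = 3
Min AC = 108/3 + 18 + 12*3
Min AC = 36 + 18 + 36 = 90

90


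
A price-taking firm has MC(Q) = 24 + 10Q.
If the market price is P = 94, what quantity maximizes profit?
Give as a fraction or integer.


In perfect competition, profit is maximized where P = MC.
94 = 24 + 10Q
70 = 10Q
Q* = 70/10 = 7

7


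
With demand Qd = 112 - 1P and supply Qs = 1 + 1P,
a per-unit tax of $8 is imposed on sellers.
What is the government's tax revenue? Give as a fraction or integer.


With tax on sellers, new supply: Qs' = 1 + 1(P - 8)
= 1P - 7
New equilibrium quantity:
Q_new = 105/2
Tax revenue = tax * Q_new = 8 * 105/2 = 420

420


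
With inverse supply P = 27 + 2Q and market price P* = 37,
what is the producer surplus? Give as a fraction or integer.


Minimum supply price (at Q=0): P_min = 27
Quantity supplied at P* = 37:
Q* = (37 - 27)/2 = 5
PS = (1/2) * Q* * (P* - P_min)
PS = (1/2) * 5 * (37 - 27)
PS = (1/2) * 5 * 10 = 25

25


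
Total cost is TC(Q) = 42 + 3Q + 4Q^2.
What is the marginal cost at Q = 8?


MC = dTC/dQ = 3 + 2*4*Q
At Q = 8:
MC = 3 + 8*8
MC = 3 + 64 = 67

67


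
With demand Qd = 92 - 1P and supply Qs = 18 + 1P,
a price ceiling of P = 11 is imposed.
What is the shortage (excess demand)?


At P = 11:
Qd = 92 - 1*11 = 81
Qs = 18 + 1*11 = 29
Shortage = Qd - Qs = 81 - 29 = 52

52


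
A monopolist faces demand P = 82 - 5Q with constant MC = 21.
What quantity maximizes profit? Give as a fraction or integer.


TR = P*Q = (82 - 5Q)Q = 82Q - 5Q^2
MR = dTR/dQ = 82 - 10Q
Set MR = MC:
82 - 10Q = 21
61 = 10Q
Q* = 61/10 = 61/10

61/10


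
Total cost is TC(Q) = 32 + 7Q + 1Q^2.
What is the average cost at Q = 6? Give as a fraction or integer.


TC(6) = 32 + 7*6 + 1*6^2
TC(6) = 32 + 42 + 36 = 110
AC = TC/Q = 110/6 = 55/3

55/3


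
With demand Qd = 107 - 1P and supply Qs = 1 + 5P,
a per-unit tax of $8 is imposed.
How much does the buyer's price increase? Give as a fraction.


With a per-unit tax, the buyer's price increase depends on relative slopes.
Supply slope: d = 5, Demand slope: b = 1
Buyer's price increase = d * tax / (b + d)
= 5 * 8 / (1 + 5)
= 40 / 6 = 20/3

20/3


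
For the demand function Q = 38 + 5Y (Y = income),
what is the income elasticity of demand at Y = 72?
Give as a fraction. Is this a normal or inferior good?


dQ/dY = 5
At Y = 72: Q = 38 + 5*72 = 398
Ey = (dQ/dY)(Y/Q) = 5 * 72 / 398 = 180/199
Since Ey > 0, this is a normal good.

180/199 (normal good)


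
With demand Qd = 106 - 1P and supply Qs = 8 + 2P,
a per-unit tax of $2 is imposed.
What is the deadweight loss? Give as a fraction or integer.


Pre-tax equilibrium quantity: Q* = 220/3
Post-tax equilibrium quantity: Q_tax = 72
Reduction in quantity: Q* - Q_tax = 4/3
DWL = (1/2) * tax * (Q* - Q_tax)
DWL = (1/2) * 2 * 4/3 = 4/3

4/3


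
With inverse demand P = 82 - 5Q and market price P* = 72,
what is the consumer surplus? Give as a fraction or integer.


Maximum willingness to pay (at Q=0): P_max = 82
Quantity demanded at P* = 72:
Q* = (82 - 72)/5 = 2
CS = (1/2) * Q* * (P_max - P*)
CS = (1/2) * 2 * (82 - 72)
CS = (1/2) * 2 * 10 = 10

10


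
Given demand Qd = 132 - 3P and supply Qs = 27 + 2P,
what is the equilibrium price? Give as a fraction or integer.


At equilibrium, Qd = Qs.
132 - 3P = 27 + 2P
132 - 27 = 3P + 2P
105 = 5P
P* = 105/5 = 21

21


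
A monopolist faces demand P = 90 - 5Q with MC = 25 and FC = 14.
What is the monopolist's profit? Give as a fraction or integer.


MR = MC: 90 - 10Q = 25
Q* = 13/2
P* = 90 - 5*13/2 = 115/2
Profit = (P* - MC)*Q* - FC
= (115/2 - 25)*13/2 - 14
= 65/2*13/2 - 14
= 845/4 - 14 = 789/4

789/4


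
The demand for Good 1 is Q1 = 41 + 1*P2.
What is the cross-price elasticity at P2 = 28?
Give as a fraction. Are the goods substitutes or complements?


dQ1/dP2 = 1
At P2 = 28: Q1 = 41 + 1*28 = 69
Exy = (dQ1/dP2)(P2/Q1) = 1 * 28 / 69 = 28/69
Since Exy > 0, the goods are substitutes.

28/69 (substitutes)


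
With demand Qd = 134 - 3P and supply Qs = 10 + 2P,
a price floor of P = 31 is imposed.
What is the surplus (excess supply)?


At P = 31:
Qd = 134 - 3*31 = 41
Qs = 10 + 2*31 = 72
Surplus = Qs - Qd = 72 - 41 = 31

31


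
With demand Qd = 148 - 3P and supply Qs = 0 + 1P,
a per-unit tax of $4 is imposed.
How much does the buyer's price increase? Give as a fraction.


With a per-unit tax, the buyer's price increase depends on relative slopes.
Supply slope: d = 1, Demand slope: b = 3
Buyer's price increase = d * tax / (b + d)
= 1 * 4 / (3 + 1)
= 4 / 4 = 1

1


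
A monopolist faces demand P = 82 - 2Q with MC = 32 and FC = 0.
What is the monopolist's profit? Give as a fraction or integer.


MR = MC: 82 - 4Q = 32
Q* = 25/2
P* = 82 - 2*25/2 = 57
Profit = (P* - MC)*Q* - FC
= (57 - 32)*25/2 - 0
= 25*25/2 - 0
= 625/2 - 0 = 625/2

625/2


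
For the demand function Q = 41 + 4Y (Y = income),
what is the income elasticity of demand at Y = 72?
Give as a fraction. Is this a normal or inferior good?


dQ/dY = 4
At Y = 72: Q = 41 + 4*72 = 329
Ey = (dQ/dY)(Y/Q) = 4 * 72 / 329 = 288/329
Since Ey > 0, this is a normal good.

288/329 (normal good)


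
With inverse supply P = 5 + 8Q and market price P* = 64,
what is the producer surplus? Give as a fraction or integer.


Minimum supply price (at Q=0): P_min = 5
Quantity supplied at P* = 64:
Q* = (64 - 5)/8 = 59/8
PS = (1/2) * Q* * (P* - P_min)
PS = (1/2) * 59/8 * (64 - 5)
PS = (1/2) * 59/8 * 59 = 3481/16

3481/16


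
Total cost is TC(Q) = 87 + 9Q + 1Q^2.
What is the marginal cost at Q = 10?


MC = dTC/dQ = 9 + 2*1*Q
At Q = 10:
MC = 9 + 2*10
MC = 9 + 20 = 29

29


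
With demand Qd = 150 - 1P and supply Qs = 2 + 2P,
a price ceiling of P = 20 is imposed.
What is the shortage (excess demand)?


At P = 20:
Qd = 150 - 1*20 = 130
Qs = 2 + 2*20 = 42
Shortage = Qd - Qs = 130 - 42 = 88

88


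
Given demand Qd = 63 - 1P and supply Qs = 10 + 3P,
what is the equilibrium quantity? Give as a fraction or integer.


First find equilibrium price:
63 - 1P = 10 + 3P
P* = 53/4 = 53/4
Then substitute into demand:
Q* = 63 - 1 * 53/4 = 199/4

199/4


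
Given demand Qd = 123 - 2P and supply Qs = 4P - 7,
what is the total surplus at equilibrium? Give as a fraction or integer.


Find equilibrium: 123 - 2P = 4P - 7
123 + 7 = 6P
P* = 130/6 = 65/3
Q* = 4*65/3 - 7 = 239/3
Inverse demand: P = 123/2 - Q/2, so P_max = 123/2
Inverse supply: P = 7/4 + Q/4, so P_min = 7/4
CS = (1/2) * 239/3 * (123/2 - 65/3) = 57121/36
PS = (1/2) * 239/3 * (65/3 - 7/4) = 57121/72
TS = CS + PS = 57121/36 + 57121/72 = 57121/24

57121/24


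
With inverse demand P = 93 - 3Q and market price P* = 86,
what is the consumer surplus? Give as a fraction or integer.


Maximum willingness to pay (at Q=0): P_max = 93
Quantity demanded at P* = 86:
Q* = (93 - 86)/3 = 7/3
CS = (1/2) * Q* * (P_max - P*)
CS = (1/2) * 7/3 * (93 - 86)
CS = (1/2) * 7/3 * 7 = 49/6

49/6


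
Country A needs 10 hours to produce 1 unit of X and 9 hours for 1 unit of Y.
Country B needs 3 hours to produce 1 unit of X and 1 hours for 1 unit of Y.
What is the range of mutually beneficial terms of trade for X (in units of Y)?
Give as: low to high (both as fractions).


Opportunity cost of X for Country A = hours_X / hours_Y = 10/9 = 10/9 units of Y
Opportunity cost of X for Country B = hours_X / hours_Y = 3/1 = 3 units of Y
Terms of trade must be between the two opportunity costs.
Range: 10/9 to 3

10/9 to 3


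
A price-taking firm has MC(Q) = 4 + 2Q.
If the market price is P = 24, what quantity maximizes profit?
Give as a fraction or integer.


In perfect competition, profit is maximized where P = MC.
24 = 4 + 2Q
20 = 2Q
Q* = 20/2 = 10

10


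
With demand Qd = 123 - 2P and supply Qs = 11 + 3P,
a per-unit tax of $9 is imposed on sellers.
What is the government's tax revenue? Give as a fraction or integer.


With tax on sellers, new supply: Qs' = 11 + 3(P - 9)
= 3P - 16
New equilibrium quantity:
Q_new = 337/5
Tax revenue = tax * Q_new = 9 * 337/5 = 3033/5

3033/5


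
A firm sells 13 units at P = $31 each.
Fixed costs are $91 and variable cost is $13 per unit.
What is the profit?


Total Revenue = P * Q = 31 * 13 = $403
Total Cost = FC + VC*Q = 91 + 13*13 = $260
Profit = TR - TC = 403 - 260 = $143

$143


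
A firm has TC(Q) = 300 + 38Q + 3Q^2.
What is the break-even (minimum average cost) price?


AC(Q) = 300/Q + 38 + 3Q
To minimize: dAC/dQ = -300/Q^2 + 3 = 0
Q^2 = 300/3 = 100
Q* = 10
Min AC = 300/10 + 38 + 3*10
Min AC = 30 + 38 + 30 = 98

98


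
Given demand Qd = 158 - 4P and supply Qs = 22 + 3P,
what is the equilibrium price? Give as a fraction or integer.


At equilibrium, Qd = Qs.
158 - 4P = 22 + 3P
158 - 22 = 4P + 3P
136 = 7P
P* = 136/7 = 136/7

136/7


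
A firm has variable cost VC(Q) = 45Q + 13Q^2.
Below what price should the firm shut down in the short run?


AVC(Q) = VC(Q)/Q = 45 + 13Q
AVC is increasing in Q, so minimum AVC is at Q -> 0+.
Min AVC = 45
The firm should shut down if P < 45.

45


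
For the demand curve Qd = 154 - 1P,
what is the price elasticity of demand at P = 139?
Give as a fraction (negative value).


dQ/dP = -1
At P = 139: Q = 154 - 1*139 = 15
E = (dQ/dP)(P/Q) = (-1)(139/15) = -139/15

-139/15


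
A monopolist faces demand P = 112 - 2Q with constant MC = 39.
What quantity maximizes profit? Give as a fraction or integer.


TR = P*Q = (112 - 2Q)Q = 112Q - 2Q^2
MR = dTR/dQ = 112 - 4Q
Set MR = MC:
112 - 4Q = 39
73 = 4Q
Q* = 73/4 = 73/4

73/4


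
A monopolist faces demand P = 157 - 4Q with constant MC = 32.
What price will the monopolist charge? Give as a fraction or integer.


MR = 157 - 8Q
Set MR = MC: 157 - 8Q = 32
Q* = 125/8
Substitute into demand:
P* = 157 - 4*125/8 = 189/2

189/2


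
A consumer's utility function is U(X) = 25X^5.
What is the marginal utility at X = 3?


MU = dU/dX = 25*5*X^(5-1)
MU = 125*X^4
At X = 3:
MU = 125 * 3^4
MU = 125 * 81 = 10125

10125


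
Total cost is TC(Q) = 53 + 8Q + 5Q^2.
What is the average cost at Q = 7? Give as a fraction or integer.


TC(7) = 53 + 8*7 + 5*7^2
TC(7) = 53 + 56 + 245 = 354
AC = TC/Q = 354/7 = 354/7

354/7


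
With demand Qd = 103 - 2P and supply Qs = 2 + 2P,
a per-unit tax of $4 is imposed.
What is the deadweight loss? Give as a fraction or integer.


Pre-tax equilibrium quantity: Q* = 105/2
Post-tax equilibrium quantity: Q_tax = 97/2
Reduction in quantity: Q* - Q_tax = 4
DWL = (1/2) * tax * (Q* - Q_tax)
DWL = (1/2) * 4 * 4 = 8

8


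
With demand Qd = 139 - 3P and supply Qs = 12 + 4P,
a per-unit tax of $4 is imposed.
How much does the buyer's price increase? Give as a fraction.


With a per-unit tax, the buyer's price increase depends on relative slopes.
Supply slope: d = 4, Demand slope: b = 3
Buyer's price increase = d * tax / (b + d)
= 4 * 4 / (3 + 4)
= 16 / 7 = 16/7

16/7


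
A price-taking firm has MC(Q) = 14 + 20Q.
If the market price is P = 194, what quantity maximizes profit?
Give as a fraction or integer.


In perfect competition, profit is maximized where P = MC.
194 = 14 + 20Q
180 = 20Q
Q* = 180/20 = 9

9


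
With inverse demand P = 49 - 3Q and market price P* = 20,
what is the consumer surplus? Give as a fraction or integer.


Maximum willingness to pay (at Q=0): P_max = 49
Quantity demanded at P* = 20:
Q* = (49 - 20)/3 = 29/3
CS = (1/2) * Q* * (P_max - P*)
CS = (1/2) * 29/3 * (49 - 20)
CS = (1/2) * 29/3 * 29 = 841/6

841/6


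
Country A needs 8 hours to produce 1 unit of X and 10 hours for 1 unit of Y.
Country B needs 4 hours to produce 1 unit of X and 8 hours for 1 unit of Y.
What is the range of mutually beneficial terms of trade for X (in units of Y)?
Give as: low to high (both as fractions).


Opportunity cost of X for Country A = hours_X / hours_Y = 8/10 = 4/5 units of Y
Opportunity cost of X for Country B = hours_X / hours_Y = 4/8 = 1/2 units of Y
Terms of trade must be between the two opportunity costs.
Range: 1/2 to 4/5

1/2 to 4/5


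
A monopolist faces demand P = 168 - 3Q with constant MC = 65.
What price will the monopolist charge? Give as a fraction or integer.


MR = 168 - 6Q
Set MR = MC: 168 - 6Q = 65
Q* = 103/6
Substitute into demand:
P* = 168 - 3*103/6 = 233/2

233/2


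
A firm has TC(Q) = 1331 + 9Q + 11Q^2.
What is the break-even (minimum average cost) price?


AC(Q) = 1331/Q + 9 + 11Q
To minimize: dAC/dQ = -1331/Q^2 + 11 = 0
Q^2 = 1331/11 = 121
Q* = 11
Min AC = 1331/11 + 9 + 11*11
Min AC = 121 + 9 + 121 = 251

251


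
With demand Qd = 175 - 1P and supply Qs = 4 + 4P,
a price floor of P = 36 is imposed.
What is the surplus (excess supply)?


At P = 36:
Qd = 175 - 1*36 = 139
Qs = 4 + 4*36 = 148
Surplus = Qs - Qd = 148 - 139 = 9

9


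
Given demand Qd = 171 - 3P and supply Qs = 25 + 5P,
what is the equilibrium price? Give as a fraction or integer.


At equilibrium, Qd = Qs.
171 - 3P = 25 + 5P
171 - 25 = 3P + 5P
146 = 8P
P* = 146/8 = 73/4

73/4


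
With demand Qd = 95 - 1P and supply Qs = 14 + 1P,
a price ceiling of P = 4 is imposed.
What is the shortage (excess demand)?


At P = 4:
Qd = 95 - 1*4 = 91
Qs = 14 + 1*4 = 18
Shortage = Qd - Qs = 91 - 18 = 73

73


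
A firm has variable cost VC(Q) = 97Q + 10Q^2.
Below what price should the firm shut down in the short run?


AVC(Q) = VC(Q)/Q = 97 + 10Q
AVC is increasing in Q, so minimum AVC is at Q -> 0+.
Min AVC = 97
The firm should shut down if P < 97.

97


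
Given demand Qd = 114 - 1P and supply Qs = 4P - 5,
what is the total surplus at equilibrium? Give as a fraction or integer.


Find equilibrium: 114 - 1P = 4P - 5
114 + 5 = 5P
P* = 119/5 = 119/5
Q* = 4*119/5 - 5 = 451/5
Inverse demand: P = 114 - Q/1, so P_max = 114
Inverse supply: P = 5/4 + Q/4, so P_min = 5/4
CS = (1/2) * 451/5 * (114 - 119/5) = 203401/50
PS = (1/2) * 451/5 * (119/5 - 5/4) = 203401/200
TS = CS + PS = 203401/50 + 203401/200 = 203401/40

203401/40


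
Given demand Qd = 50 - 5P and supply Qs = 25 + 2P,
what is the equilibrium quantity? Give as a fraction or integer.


First find equilibrium price:
50 - 5P = 25 + 2P
P* = 25/7 = 25/7
Then substitute into demand:
Q* = 50 - 5 * 25/7 = 225/7

225/7


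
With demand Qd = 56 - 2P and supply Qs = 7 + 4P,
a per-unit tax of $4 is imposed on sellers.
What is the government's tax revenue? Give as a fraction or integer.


With tax on sellers, new supply: Qs' = 7 + 4(P - 4)
= 4P - 9
New equilibrium quantity:
Q_new = 103/3
Tax revenue = tax * Q_new = 4 * 103/3 = 412/3

412/3


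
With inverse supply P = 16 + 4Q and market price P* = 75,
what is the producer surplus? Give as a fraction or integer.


Minimum supply price (at Q=0): P_min = 16
Quantity supplied at P* = 75:
Q* = (75 - 16)/4 = 59/4
PS = (1/2) * Q* * (P* - P_min)
PS = (1/2) * 59/4 * (75 - 16)
PS = (1/2) * 59/4 * 59 = 3481/8

3481/8


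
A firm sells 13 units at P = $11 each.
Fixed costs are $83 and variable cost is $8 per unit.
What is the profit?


Total Revenue = P * Q = 11 * 13 = $143
Total Cost = FC + VC*Q = 83 + 8*13 = $187
Profit = TR - TC = 143 - 187 = $-44

$-44


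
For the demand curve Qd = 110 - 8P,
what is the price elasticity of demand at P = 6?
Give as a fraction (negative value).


dQ/dP = -8
At P = 6: Q = 110 - 8*6 = 62
E = (dQ/dP)(P/Q) = (-8)(6/62) = -24/31

-24/31


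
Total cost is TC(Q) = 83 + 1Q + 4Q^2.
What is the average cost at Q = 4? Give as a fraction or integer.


TC(4) = 83 + 1*4 + 4*4^2
TC(4) = 83 + 4 + 64 = 151
AC = TC/Q = 151/4 = 151/4

151/4


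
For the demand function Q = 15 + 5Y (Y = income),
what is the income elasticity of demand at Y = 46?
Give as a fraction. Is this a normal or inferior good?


dQ/dY = 5
At Y = 46: Q = 15 + 5*46 = 245
Ey = (dQ/dY)(Y/Q) = 5 * 46 / 245 = 46/49
Since Ey > 0, this is a normal good.

46/49 (normal good)


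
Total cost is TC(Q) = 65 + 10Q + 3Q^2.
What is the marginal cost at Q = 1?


MC = dTC/dQ = 10 + 2*3*Q
At Q = 1:
MC = 10 + 6*1
MC = 10 + 6 = 16

16


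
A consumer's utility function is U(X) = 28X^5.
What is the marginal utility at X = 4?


MU = dU/dX = 28*5*X^(5-1)
MU = 140*X^4
At X = 4:
MU = 140 * 4^4
MU = 140 * 256 = 35840

35840


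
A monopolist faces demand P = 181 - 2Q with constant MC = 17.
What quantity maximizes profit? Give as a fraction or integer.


TR = P*Q = (181 - 2Q)Q = 181Q - 2Q^2
MR = dTR/dQ = 181 - 4Q
Set MR = MC:
181 - 4Q = 17
164 = 4Q
Q* = 164/4 = 41

41


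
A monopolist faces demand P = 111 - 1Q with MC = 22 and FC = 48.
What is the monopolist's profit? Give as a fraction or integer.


MR = MC: 111 - 2Q = 22
Q* = 89/2
P* = 111 - 1*89/2 = 133/2
Profit = (P* - MC)*Q* - FC
= (133/2 - 22)*89/2 - 48
= 89/2*89/2 - 48
= 7921/4 - 48 = 7729/4

7729/4


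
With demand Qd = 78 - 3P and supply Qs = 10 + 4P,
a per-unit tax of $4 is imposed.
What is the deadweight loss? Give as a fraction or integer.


Pre-tax equilibrium quantity: Q* = 342/7
Post-tax equilibrium quantity: Q_tax = 42
Reduction in quantity: Q* - Q_tax = 48/7
DWL = (1/2) * tax * (Q* - Q_tax)
DWL = (1/2) * 4 * 48/7 = 96/7

96/7


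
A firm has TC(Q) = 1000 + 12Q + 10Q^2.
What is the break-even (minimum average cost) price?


AC(Q) = 1000/Q + 12 + 10Q
To minimize: dAC/dQ = -1000/Q^2 + 10 = 0
Q^2 = 1000/10 = 100
Q* = 10
Min AC = 1000/10 + 12 + 10*10
Min AC = 100 + 12 + 100 = 212

212


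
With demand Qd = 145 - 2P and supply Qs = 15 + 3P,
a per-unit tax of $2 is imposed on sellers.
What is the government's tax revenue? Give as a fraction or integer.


With tax on sellers, new supply: Qs' = 15 + 3(P - 2)
= 9 + 3P
New equilibrium quantity:
Q_new = 453/5
Tax revenue = tax * Q_new = 2 * 453/5 = 906/5

906/5


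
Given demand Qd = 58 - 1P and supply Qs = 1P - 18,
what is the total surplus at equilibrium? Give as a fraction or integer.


Find equilibrium: 58 - 1P = 1P - 18
58 + 18 = 2P
P* = 76/2 = 38
Q* = 1*38 - 18 = 20
Inverse demand: P = 58 - Q/1, so P_max = 58
Inverse supply: P = 18 + Q/1, so P_min = 18
CS = (1/2) * 20 * (58 - 38) = 200
PS = (1/2) * 20 * (38 - 18) = 200
TS = CS + PS = 200 + 200 = 400

400


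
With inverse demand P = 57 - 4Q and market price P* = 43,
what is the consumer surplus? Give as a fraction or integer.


Maximum willingness to pay (at Q=0): P_max = 57
Quantity demanded at P* = 43:
Q* = (57 - 43)/4 = 7/2
CS = (1/2) * Q* * (P_max - P*)
CS = (1/2) * 7/2 * (57 - 43)
CS = (1/2) * 7/2 * 14 = 49/2

49/2


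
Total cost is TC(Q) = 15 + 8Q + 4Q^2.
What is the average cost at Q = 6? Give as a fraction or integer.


TC(6) = 15 + 8*6 + 4*6^2
TC(6) = 15 + 48 + 144 = 207
AC = TC/Q = 207/6 = 69/2

69/2


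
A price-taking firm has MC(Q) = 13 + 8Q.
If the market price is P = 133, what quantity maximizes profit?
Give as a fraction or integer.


In perfect competition, profit is maximized where P = MC.
133 = 13 + 8Q
120 = 8Q
Q* = 120/8 = 15

15


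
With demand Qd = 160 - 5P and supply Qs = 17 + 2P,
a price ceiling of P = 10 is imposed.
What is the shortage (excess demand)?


At P = 10:
Qd = 160 - 5*10 = 110
Qs = 17 + 2*10 = 37
Shortage = Qd - Qs = 110 - 37 = 73

73


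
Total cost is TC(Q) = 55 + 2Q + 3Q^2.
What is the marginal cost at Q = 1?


MC = dTC/dQ = 2 + 2*3*Q
At Q = 1:
MC = 2 + 6*1
MC = 2 + 6 = 8

8


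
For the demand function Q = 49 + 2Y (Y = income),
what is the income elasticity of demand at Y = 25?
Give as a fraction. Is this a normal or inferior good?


dQ/dY = 2
At Y = 25: Q = 49 + 2*25 = 99
Ey = (dQ/dY)(Y/Q) = 2 * 25 / 99 = 50/99
Since Ey > 0, this is a normal good.

50/99 (normal good)


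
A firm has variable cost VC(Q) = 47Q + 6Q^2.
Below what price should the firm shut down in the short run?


AVC(Q) = VC(Q)/Q = 47 + 6Q
AVC is increasing in Q, so minimum AVC is at Q -> 0+.
Min AVC = 47
The firm should shut down if P < 47.

47


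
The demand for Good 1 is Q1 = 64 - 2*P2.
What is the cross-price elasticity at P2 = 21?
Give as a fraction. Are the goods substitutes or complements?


dQ1/dP2 = -2
At P2 = 21: Q1 = 64 - 2*21 = 22
Exy = (dQ1/dP2)(P2/Q1) = -2 * 21 / 22 = -21/11
Since Exy < 0, the goods are complements.

-21/11 (complements)


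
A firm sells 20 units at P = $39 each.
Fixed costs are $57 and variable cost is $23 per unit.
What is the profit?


Total Revenue = P * Q = 39 * 20 = $780
Total Cost = FC + VC*Q = 57 + 23*20 = $517
Profit = TR - TC = 780 - 517 = $263

$263


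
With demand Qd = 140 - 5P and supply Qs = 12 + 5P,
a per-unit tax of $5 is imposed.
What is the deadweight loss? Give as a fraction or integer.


Pre-tax equilibrium quantity: Q* = 76
Post-tax equilibrium quantity: Q_tax = 127/2
Reduction in quantity: Q* - Q_tax = 25/2
DWL = (1/2) * tax * (Q* - Q_tax)
DWL = (1/2) * 5 * 25/2 = 125/4

125/4


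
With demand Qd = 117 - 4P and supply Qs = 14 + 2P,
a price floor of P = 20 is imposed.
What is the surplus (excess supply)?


At P = 20:
Qd = 117 - 4*20 = 37
Qs = 14 + 2*20 = 54
Surplus = Qs - Qd = 54 - 37 = 17

17


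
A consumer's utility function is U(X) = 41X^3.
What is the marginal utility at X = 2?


MU = dU/dX = 41*3*X^(3-1)
MU = 123*X^2
At X = 2:
MU = 123 * 2^2
MU = 123 * 4 = 492

492


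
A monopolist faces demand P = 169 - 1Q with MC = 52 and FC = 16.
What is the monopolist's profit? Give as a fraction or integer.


MR = MC: 169 - 2Q = 52
Q* = 117/2
P* = 169 - 1*117/2 = 221/2
Profit = (P* - MC)*Q* - FC
= (221/2 - 52)*117/2 - 16
= 117/2*117/2 - 16
= 13689/4 - 16 = 13625/4

13625/4


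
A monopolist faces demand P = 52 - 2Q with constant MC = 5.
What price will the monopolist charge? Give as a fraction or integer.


MR = 52 - 4Q
Set MR = MC: 52 - 4Q = 5
Q* = 47/4
Substitute into demand:
P* = 52 - 2*47/4 = 57/2

57/2


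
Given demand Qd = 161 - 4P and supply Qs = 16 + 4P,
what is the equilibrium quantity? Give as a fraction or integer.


First find equilibrium price:
161 - 4P = 16 + 4P
P* = 145/8 = 145/8
Then substitute into demand:
Q* = 161 - 4 * 145/8 = 177/2

177/2


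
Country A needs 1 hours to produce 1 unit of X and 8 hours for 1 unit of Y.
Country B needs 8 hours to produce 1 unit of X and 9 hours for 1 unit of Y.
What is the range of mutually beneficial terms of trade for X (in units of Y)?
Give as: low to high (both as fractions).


Opportunity cost of X for Country A = hours_X / hours_Y = 1/8 = 1/8 units of Y
Opportunity cost of X for Country B = hours_X / hours_Y = 8/9 = 8/9 units of Y
Terms of trade must be between the two opportunity costs.
Range: 1/8 to 8/9

1/8 to 8/9


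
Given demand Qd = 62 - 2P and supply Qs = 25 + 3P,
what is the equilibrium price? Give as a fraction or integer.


At equilibrium, Qd = Qs.
62 - 2P = 25 + 3P
62 - 25 = 2P + 3P
37 = 5P
P* = 37/5 = 37/5

37/5


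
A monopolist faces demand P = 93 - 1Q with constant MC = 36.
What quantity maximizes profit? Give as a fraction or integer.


TR = P*Q = (93 - 1Q)Q = 93Q - 1Q^2
MR = dTR/dQ = 93 - 2Q
Set MR = MC:
93 - 2Q = 36
57 = 2Q
Q* = 57/2 = 57/2

57/2


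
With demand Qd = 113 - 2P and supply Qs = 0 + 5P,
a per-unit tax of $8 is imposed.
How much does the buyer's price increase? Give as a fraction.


With a per-unit tax, the buyer's price increase depends on relative slopes.
Supply slope: d = 5, Demand slope: b = 2
Buyer's price increase = d * tax / (b + d)
= 5 * 8 / (2 + 5)
= 40 / 7 = 40/7

40/7


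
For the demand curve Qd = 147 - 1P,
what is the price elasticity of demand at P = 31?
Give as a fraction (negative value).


dQ/dP = -1
At P = 31: Q = 147 - 1*31 = 116
E = (dQ/dP)(P/Q) = (-1)(31/116) = -31/116

-31/116


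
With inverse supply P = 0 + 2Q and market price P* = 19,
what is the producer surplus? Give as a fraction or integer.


Minimum supply price (at Q=0): P_min = 0
Quantity supplied at P* = 19:
Q* = (19 - 0)/2 = 19/2
PS = (1/2) * Q* * (P* - P_min)
PS = (1/2) * 19/2 * (19 - 0)
PS = (1/2) * 19/2 * 19 = 361/4

361/4


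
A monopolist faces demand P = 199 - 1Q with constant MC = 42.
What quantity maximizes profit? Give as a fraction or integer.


TR = P*Q = (199 - 1Q)Q = 199Q - 1Q^2
MR = dTR/dQ = 199 - 2Q
Set MR = MC:
199 - 2Q = 42
157 = 2Q
Q* = 157/2 = 157/2

157/2


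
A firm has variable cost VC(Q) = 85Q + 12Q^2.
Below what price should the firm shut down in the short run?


AVC(Q) = VC(Q)/Q = 85 + 12Q
AVC is increasing in Q, so minimum AVC is at Q -> 0+.
Min AVC = 85
The firm should shut down if P < 85.

85


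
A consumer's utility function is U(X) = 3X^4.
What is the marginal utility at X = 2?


MU = dU/dX = 3*4*X^(4-1)
MU = 12*X^3
At X = 2:
MU = 12 * 2^3
MU = 12 * 8 = 96

96


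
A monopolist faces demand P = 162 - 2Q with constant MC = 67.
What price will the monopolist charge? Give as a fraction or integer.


MR = 162 - 4Q
Set MR = MC: 162 - 4Q = 67
Q* = 95/4
Substitute into demand:
P* = 162 - 2*95/4 = 229/2

229/2


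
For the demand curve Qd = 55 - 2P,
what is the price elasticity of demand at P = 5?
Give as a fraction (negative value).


dQ/dP = -2
At P = 5: Q = 55 - 2*5 = 45
E = (dQ/dP)(P/Q) = (-2)(5/45) = -2/9

-2/9


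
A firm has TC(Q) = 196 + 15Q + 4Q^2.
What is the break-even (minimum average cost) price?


AC(Q) = 196/Q + 15 + 4Q
To minimize: dAC/dQ = -196/Q^2 + 4 = 0
Q^2 = 196/4 = 49
Q* = 7
Min AC = 196/7 + 15 + 4*7
Min AC = 28 + 15 + 28 = 71

71


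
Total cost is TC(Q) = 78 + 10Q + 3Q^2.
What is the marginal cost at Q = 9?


MC = dTC/dQ = 10 + 2*3*Q
At Q = 9:
MC = 10 + 6*9
MC = 10 + 54 = 64

64


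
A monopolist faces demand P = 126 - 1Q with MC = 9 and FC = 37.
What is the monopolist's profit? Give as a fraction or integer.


MR = MC: 126 - 2Q = 9
Q* = 117/2
P* = 126 - 1*117/2 = 135/2
Profit = (P* - MC)*Q* - FC
= (135/2 - 9)*117/2 - 37
= 117/2*117/2 - 37
= 13689/4 - 37 = 13541/4

13541/4


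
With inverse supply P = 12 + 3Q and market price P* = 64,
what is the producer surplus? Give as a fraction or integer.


Minimum supply price (at Q=0): P_min = 12
Quantity supplied at P* = 64:
Q* = (64 - 12)/3 = 52/3
PS = (1/2) * Q* * (P* - P_min)
PS = (1/2) * 52/3 * (64 - 12)
PS = (1/2) * 52/3 * 52 = 1352/3

1352/3


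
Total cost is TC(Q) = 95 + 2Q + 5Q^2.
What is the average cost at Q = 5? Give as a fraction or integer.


TC(5) = 95 + 2*5 + 5*5^2
TC(5) = 95 + 10 + 125 = 230
AC = TC/Q = 230/5 = 46

46


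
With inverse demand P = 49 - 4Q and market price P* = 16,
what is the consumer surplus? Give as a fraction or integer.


Maximum willingness to pay (at Q=0): P_max = 49
Quantity demanded at P* = 16:
Q* = (49 - 16)/4 = 33/4
CS = (1/2) * Q* * (P_max - P*)
CS = (1/2) * 33/4 * (49 - 16)
CS = (1/2) * 33/4 * 33 = 1089/8

1089/8
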